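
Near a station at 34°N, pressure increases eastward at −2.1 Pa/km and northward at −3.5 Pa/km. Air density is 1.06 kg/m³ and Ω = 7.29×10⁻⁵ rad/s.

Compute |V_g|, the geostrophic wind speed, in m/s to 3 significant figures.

47.2 m/s

Coriolis parameter at 34°N:
f = 2Ω sin φ = 2 × 7.29×10⁻⁵ × sin 34° = 8.15×10⁻⁵ s⁻¹
Component geostrophic relations (x east, y north):
u_g = −(1/(fρ)) ∂P/∂y,  v_g = (1/(fρ)) ∂P/∂x
u_g = −(−3.5×10⁻³)/(8.15×10⁻⁵ × 1.06) = 40.5 m/s;  v_g = (−2.1×10⁻³)/(8.15×10⁻⁵ × 1.06) = −24.3 m/s
|V_g| = √(u_g² + v_g²) = 47.2 m/s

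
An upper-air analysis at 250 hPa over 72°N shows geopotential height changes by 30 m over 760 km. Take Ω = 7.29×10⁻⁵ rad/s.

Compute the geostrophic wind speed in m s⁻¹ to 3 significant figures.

Coriolis parameter at 72°N:
f = 2Ω sin φ = 2 × 7.29×10⁻⁵ × sin 72° = 1.39×10⁻⁴ s⁻¹
Height gradient: |∂Z/∂n| = 30 m / 760000 m = 3.95×10⁻⁵
On a pressure surface, geostrophic balance gives V_g = (g/f)|∂Z/∂n|:
V_g = 9.81 × 3.95×10⁻⁵ / 1.39×10⁻⁴ = 2.79 m/s

2.79 m s⁻¹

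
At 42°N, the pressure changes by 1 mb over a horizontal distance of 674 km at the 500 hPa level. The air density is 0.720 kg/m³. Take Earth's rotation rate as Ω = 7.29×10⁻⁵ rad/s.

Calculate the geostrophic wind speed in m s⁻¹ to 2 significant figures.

Coriolis parameter at 42°N:
f = 2Ω sin φ = 2 × 7.29×10⁻⁵ × sin 42° = 9.76×10⁻⁵ s⁻¹
Pressure gradient: |∂P/∂n| = 100 Pa / 674000 m = 1.48×10⁻⁴ Pa/m
Geostrophic balance (pressure-gradient force = Coriolis force):
V_g = (1/(fρ)) |∂P/∂n| = 1.48×10⁻⁴ / (9.76×10⁻⁵ × 0.720) = 2.11 m/s

2.1 m s⁻¹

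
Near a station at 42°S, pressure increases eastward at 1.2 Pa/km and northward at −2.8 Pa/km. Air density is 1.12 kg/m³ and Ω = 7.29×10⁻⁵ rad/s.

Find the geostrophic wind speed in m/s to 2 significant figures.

28 m/s

Coriolis parameter at 42°S:
f = 2Ω sin φ = 2 × 7.29×10⁻⁵ × sin 42° = 9.76×10⁻⁵ s⁻¹
In the Southern Hemisphere f is negative: f = −9.76×10⁻⁵ s⁻¹.
Component geostrophic relations (x east, y north):
u_g = −(1/(fρ)) ∂P/∂y,  v_g = (1/(fρ)) ∂P/∂x
u_g = −(−2.8×10⁻³)/(−9.76×10⁻⁵ × 1.12) = −25.6 m/s;  v_g = (1.2×10⁻³)/(−9.76×10⁻⁵ × 1.12) = −11.0 m/s
|V_g| = √(u_g² + v_g²) = 27.9 m/s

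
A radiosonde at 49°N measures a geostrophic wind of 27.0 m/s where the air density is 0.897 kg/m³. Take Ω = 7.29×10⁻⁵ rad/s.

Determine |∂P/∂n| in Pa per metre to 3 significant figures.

2.66×10⁻³ Pa/m

Coriolis parameter at 49°N:
f = 2Ω sin φ = 2 × 7.29×10⁻⁵ × sin 49° = 1.10×10⁻⁴ s⁻¹
Geostrophic balance rearranged: |∂P/∂n| = f ρ V_g
|∂P/∂n| = 1.10×10⁻⁴ × 0.897 × 27.0 = 2.66×10⁻³ Pa/m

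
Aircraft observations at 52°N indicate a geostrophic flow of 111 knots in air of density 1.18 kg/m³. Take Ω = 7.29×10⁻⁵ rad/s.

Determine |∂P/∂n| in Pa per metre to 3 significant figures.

Coriolis parameter at 52°N:
f = 2Ω sin φ = 2 × 7.29×10⁻⁵ × sin 52° = 1.15×10⁻⁴ s⁻¹
Wind speed in SI: 111 knots = 57.1 m/s
Geostrophic balance rearranged: |∂P/∂n| = f ρ V_g
|∂P/∂n| = 1.15×10⁻⁴ × 1.18 × 57.1 = 7.74×10⁻³ Pa/m

7.74×10⁻³ Pa/m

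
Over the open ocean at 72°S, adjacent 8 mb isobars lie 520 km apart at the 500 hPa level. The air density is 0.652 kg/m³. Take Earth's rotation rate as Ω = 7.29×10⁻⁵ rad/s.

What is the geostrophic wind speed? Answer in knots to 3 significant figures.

33.1 knots

Coriolis parameter at 72°S:
f = 2Ω sin φ = 2 × 7.29×10⁻⁵ × sin 72° = 1.39×10⁻⁴ s⁻¹
Pressure gradient: |∂P/∂n| = 800 Pa / 520000 m = 1.54×10⁻³ Pa/m
Geostrophic balance (pressure-gradient force = Coriolis force):
V_g = (1/(fρ)) |∂P/∂n| = 1.54×10⁻³ / (1.39×10⁻⁴ × 0.652) = 17.0 m/s
Converting: 17.0 m/s × 1.944 = 33.1 knots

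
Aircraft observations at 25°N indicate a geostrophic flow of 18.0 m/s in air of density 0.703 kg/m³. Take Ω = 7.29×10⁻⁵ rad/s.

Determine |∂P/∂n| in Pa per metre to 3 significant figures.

Coriolis parameter at 25°N:
f = 2Ω sin φ = 2 × 7.29×10⁻⁵ × sin 25° = 6.16×10⁻⁵ s⁻¹
Geostrophic balance rearranged: |∂P/∂n| = f ρ V_g
|∂P/∂n| = 6.16×10⁻⁵ × 0.703 × 18.0 = 7.80×10⁻⁴ Pa/m

7.80×10⁻⁴ Pa/m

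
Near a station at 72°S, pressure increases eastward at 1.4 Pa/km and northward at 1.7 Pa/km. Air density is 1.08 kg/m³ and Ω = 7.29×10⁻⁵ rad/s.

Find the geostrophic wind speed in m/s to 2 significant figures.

Coriolis parameter at 72°S:
f = 2Ω sin φ = 2 × 7.29×10⁻⁵ × sin 72° = 1.39×10⁻⁴ s⁻¹
In the Southern Hemisphere f is negative: f = −1.39×10⁻⁴ s⁻¹.
Component geostrophic relations (x east, y north):
u_g = −(1/(fρ)) ∂P/∂y,  v_g = (1/(fρ)) ∂P/∂x
u_g = −(1.7×10⁻³)/(−1.39×10⁻⁴ × 1.08) = 11.4 m/s;  v_g = (1.4×10⁻³)/(−1.39×10⁻⁴ × 1.08) = −9.35 m/s
|V_g| = √(u_g² + v_g²) = 14.7 m/s

15 m/s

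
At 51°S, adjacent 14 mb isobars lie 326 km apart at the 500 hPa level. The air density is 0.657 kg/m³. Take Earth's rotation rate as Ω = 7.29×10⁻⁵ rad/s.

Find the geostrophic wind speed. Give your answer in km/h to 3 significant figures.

208 km/h

Coriolis parameter at 51°S:
f = 2Ω sin φ = 2 × 7.29×10⁻⁵ × sin 51° = 1.13×10⁻⁴ s⁻¹
Pressure gradient: |∂P/∂n| = 1400 Pa / 326000 m = 4.29×10⁻³ Pa/m
Geostrophic balance (pressure-gradient force = Coriolis force):
V_g = (1/(fρ)) |∂P/∂n| = 4.29×10⁻³ / (1.13×10⁻⁴ × 0.657) = 57.7 m/s
Converting: 57.7 m/s × 3.6 = 208 km/h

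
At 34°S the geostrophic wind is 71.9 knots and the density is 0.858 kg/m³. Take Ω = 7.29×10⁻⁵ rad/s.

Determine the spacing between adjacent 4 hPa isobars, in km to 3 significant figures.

155 km

Coriolis parameter at 34°S:
f = 2Ω sin φ = 2 × 7.29×10⁻⁵ × sin 34° = 8.15×10⁻⁵ s⁻¹
Wind speed in SI: 71.9 knots = 37.0 m/s
Geostrophic balance rearranged: |∂P/∂n| = f ρ V_g
|∂P/∂n| = 8.15×10⁻⁵ × 0.858 × 37.0 = 2.59×10⁻³ Pa/m
Isobar spacing: Δn = ΔP/|∂P/∂n| = 400 Pa / 2.59×10⁻³ Pa/m = 154592 m ≈ 155 km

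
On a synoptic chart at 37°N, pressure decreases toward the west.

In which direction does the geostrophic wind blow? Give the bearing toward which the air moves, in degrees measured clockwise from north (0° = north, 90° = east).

The pressure-gradient force points toward the west (bearing 270°).
Geostrophic balance: in the Northern Hemisphere the Coriolis force deflects motion to the right, so the geostrophic wind blows 90° to the right of the pressure-gradient force (low pressure on the left).
Rotating 270° by 90° clockwise gives 000° — the wind blows toward the north.

000°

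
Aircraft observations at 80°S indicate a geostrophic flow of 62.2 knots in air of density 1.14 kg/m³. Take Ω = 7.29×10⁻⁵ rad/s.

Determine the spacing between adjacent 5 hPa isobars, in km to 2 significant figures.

95 km

Coriolis parameter at 80°S:
f = 2Ω sin φ = 2 × 7.29×10⁻⁵ × sin 80° = 1.44×10⁻⁴ s⁻¹
Wind speed in SI: 62.2 knots = 32.0 m/s
Geostrophic balance rearranged: |∂P/∂n| = f ρ V_g
|∂P/∂n| = 1.44×10⁻⁴ × 1.14 × 32.0 = 5.24×10⁻³ Pa/m
Isobar spacing: Δn = ΔP/|∂P/∂n| = 500 Pa / 5.24×10⁻³ Pa/m = 95461 m ≈ 95 km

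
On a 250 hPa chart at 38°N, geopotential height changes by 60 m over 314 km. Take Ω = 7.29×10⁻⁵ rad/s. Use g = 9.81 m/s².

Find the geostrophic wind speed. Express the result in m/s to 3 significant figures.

20.9 m/s

Coriolis parameter at 38°N:
f = 2Ω sin φ = 2 × 7.29×10⁻⁵ × sin 38° = 8.98×10⁻⁵ s⁻¹
Height gradient: |∂Z/∂n| = 60 m / 314000 m = 1.91×10⁻⁴
On a pressure surface, geostrophic balance gives V_g = (g/f)|∂Z/∂n|:
V_g = 9.81 × 1.91×10⁻⁴ / 8.98×10⁻⁵ = 20.9 m/s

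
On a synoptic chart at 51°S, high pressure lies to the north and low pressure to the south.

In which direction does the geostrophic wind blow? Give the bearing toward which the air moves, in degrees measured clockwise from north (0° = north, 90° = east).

090°

The pressure-gradient force points toward the south (bearing 180°).
Geostrophic balance: in the Southern Hemisphere the Coriolis force deflects motion to the left, so the geostrophic wind blows 90° to the left of the pressure-gradient force (low pressure on the right).
Rotating 180° by 90° counterclockwise gives 090° — the wind blows toward the east.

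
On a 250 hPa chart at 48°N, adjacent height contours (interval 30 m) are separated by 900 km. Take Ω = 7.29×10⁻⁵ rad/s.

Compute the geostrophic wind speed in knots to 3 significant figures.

5.87 knots

Coriolis parameter at 48°N:
f = 2Ω sin φ = 2 × 7.29×10⁻⁵ × sin 48° = 1.08×10⁻⁴ s⁻¹
Height gradient: |∂Z/∂n| = 30 m / 900000 m = 3.33×10⁻⁵
On a pressure surface, geostrophic balance gives V_g = (g/f)|∂Z/∂n|:
V_g = 9.81 × 3.33×10⁻⁵ / 1.08×10⁻⁴ = 3.02 m/s
Converting: 3.02 m/s × 1.944 = 5.87 knots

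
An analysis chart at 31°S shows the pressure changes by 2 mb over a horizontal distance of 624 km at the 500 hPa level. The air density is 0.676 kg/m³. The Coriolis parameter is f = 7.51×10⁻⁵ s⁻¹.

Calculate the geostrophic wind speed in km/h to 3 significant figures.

22.7 km/h

Pressure gradient: |∂P/∂n| = 200 Pa / 624000 m = 3.21×10⁻⁴ Pa/m
Geostrophic balance (pressure-gradient force = Coriolis force):
V_g = (1/(fρ)) |∂P/∂n| = 3.21×10⁻⁴ / (7.51×10⁻⁵ × 0.676) = 6.31 m/s
Converting: 6.31 m/s × 3.6 = 22.7 km/h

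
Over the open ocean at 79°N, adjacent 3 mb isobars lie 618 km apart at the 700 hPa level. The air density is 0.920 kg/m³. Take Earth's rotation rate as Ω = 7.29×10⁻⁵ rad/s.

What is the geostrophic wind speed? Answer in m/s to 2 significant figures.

Coriolis parameter at 79°N:
f = 2Ω sin φ = 2 × 7.29×10⁻⁵ × sin 79° = 1.43×10⁻⁴ s⁻¹
Pressure gradient: |∂P/∂n| = 300 Pa / 618000 m = 4.85×10⁻⁴ Pa/m
Geostrophic balance (pressure-gradient force = Coriolis force):
V_g = (1/(fρ)) |∂P/∂n| = 4.85×10⁻⁴ / (1.43×10⁻⁴ × 0.920) = 3.69 m/s

3.7 m/s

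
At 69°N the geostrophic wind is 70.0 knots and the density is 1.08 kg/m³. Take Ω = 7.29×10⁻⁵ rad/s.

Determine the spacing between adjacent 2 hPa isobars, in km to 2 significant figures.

Coriolis parameter at 69°N:
f = 2Ω sin φ = 2 × 7.29×10⁻⁵ × sin 69° = 1.36×10⁻⁴ s⁻¹
Wind speed in SI: 70.0 knots = 36.0 m/s
Geostrophic balance rearranged: |∂P/∂n| = f ρ V_g
|∂P/∂n| = 1.36×10⁻⁴ × 1.08 × 36.0 = 5.29×10⁻³ Pa/m
Isobar spacing: Δn = ΔP/|∂P/∂n| = 200 Pa / 5.29×10⁻³ Pa/m = 37780 m ≈ 38 km

38 km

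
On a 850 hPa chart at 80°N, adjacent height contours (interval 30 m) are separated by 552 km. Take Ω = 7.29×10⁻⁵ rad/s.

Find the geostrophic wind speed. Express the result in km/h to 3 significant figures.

13.4 km/h

Coriolis parameter at 80°N:
f = 2Ω sin φ = 2 × 7.29×10⁻⁵ × sin 80° = 1.44×10⁻⁴ s⁻¹
Height gradient: |∂Z/∂n| = 30 m / 552000 m = 5.43×10⁻⁵
On a pressure surface, geostrophic balance gives V_g = (g/f)|∂Z/∂n|:
V_g = 9.81 × 5.43×10⁻⁵ / 1.44×10⁻⁴ = 3.71 m/s
Converting: 3.71 m/s × 3.6 = 13.4 km/h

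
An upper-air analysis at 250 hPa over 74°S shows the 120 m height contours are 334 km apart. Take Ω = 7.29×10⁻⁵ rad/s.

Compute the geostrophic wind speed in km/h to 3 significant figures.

90.5 km/h

Coriolis parameter at 74°S:
f = 2Ω sin φ = 2 × 7.29×10⁻⁵ × sin 74° = 1.40×10⁻⁴ s⁻¹
Height gradient: |∂Z/∂n| = 120 m / 334000 m = 3.59×10⁻⁴
On a pressure surface, geostrophic balance gives V_g = (g/f)|∂Z/∂n|:
V_g = 9.81 × 3.59×10⁻⁴ / 1.40×10⁻⁴ = 25.1 m/s
Converting: 25.1 m/s × 3.6 = 90.5 km/h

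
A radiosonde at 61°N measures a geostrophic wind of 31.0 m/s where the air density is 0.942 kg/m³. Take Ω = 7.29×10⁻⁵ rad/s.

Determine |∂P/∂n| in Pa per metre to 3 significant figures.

Coriolis parameter at 61°N:
f = 2Ω sin φ = 2 × 7.29×10⁻⁵ × sin 61° = 1.28×10⁻⁴ s⁻¹
Geostrophic balance rearranged: |∂P/∂n| = f ρ V_g
|∂P/∂n| = 1.28×10⁻⁴ × 0.942 × 31.0 = 3.72×10⁻³ Pa/m

3.72×10⁻³ Pa/m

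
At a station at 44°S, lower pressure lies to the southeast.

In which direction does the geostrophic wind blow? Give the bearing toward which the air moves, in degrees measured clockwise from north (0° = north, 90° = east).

The pressure-gradient force points toward the southeast (bearing 135°).
Geostrophic balance: in the Southern Hemisphere the Coriolis force deflects motion to the left, so the geostrophic wind blows 90° to the left of the pressure-gradient force (low pressure on the right).
Rotating 135° by 90° counterclockwise gives 045° — the wind blows toward the northeast.

045°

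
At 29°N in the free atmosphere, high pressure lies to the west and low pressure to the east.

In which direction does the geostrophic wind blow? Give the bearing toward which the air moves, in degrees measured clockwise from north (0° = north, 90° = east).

180°

The pressure-gradient force points toward the east (bearing 090°).
Geostrophic balance: in the Northern Hemisphere the Coriolis force deflects motion to the right, so the geostrophic wind blows 90° to the right of the pressure-gradient force (low pressure on the left).
Rotating 090° by 90° clockwise gives 180° — the wind blows toward the south.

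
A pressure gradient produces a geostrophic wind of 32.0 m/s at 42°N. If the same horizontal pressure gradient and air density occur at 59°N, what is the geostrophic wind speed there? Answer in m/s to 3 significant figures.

With the same pressure gradient and density, V_g ∝ 1/f ∝ 1/sin φ.
V₂ = V₁ · sin φ₁ / sin φ₂ = 32.0 × sin 42° / sin 59°
V₂ = 32.0 × 0.6691/0.8572 = 25.0 m/s

25.0 m/s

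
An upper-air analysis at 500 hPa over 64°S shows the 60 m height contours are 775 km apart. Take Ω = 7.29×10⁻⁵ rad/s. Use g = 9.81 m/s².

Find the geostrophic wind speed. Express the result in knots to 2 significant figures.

Coriolis parameter at 64°S:
f = 2Ω sin φ = 2 × 7.29×10⁻⁵ × sin 64° = 1.31×10⁻⁴ s⁻¹
Height gradient: |∂Z/∂n| = 60 m / 775000 m = 7.74×10⁻⁵
On a pressure surface, geostrophic balance gives V_g = (g/f)|∂Z/∂n|:
V_g = 9.81 × 7.74×10⁻⁵ / 1.31×10⁻⁴ = 5.80 m/s
Converting: 5.80 m/s × 1.944 = 11 knots

11 knots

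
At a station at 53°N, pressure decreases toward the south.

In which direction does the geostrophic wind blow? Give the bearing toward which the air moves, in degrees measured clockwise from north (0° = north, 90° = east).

The pressure-gradient force points toward the south (bearing 180°).
Geostrophic balance: in the Northern Hemisphere the Coriolis force deflects motion to the right, so the geostrophic wind blows 90° to the right of the pressure-gradient force (low pressure on the left).
Rotating 180° by 90° clockwise gives 270° — the wind blows toward the west.

270°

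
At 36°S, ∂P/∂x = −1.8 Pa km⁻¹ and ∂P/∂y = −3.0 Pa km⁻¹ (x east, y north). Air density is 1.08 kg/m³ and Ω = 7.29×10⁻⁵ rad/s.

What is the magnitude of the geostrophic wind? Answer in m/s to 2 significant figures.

38 m/s

Coriolis parameter at 36°S:
f = 2Ω sin φ = 2 × 7.29×10⁻⁵ × sin 36° = 8.57×10⁻⁵ s⁻¹
In the Southern Hemisphere f is negative: f = −8.57×10⁻⁵ s⁻¹.
Component geostrophic relations (x east, y north):
u_g = −(1/(fρ)) ∂P/∂y,  v_g = (1/(fρ)) ∂P/∂x
u_g = −(−3.0×10⁻³)/(−8.57×10⁻⁵ × 1.08) = −32.4 m/s;  v_g = (−1.8×10⁻³)/(−8.57×10⁻⁵ × 1.08) = 19.4 m/s
|V_g| = √(u_g² + v_g²) = 37.8 m/s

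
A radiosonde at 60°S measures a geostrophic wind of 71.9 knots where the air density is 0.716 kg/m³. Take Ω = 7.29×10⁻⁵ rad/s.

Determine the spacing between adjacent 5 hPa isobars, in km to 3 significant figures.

150 km

Coriolis parameter at 60°S:
f = 2Ω sin φ = 2 × 7.29×10⁻⁵ × sin 60° = 1.26×10⁻⁴ s⁻¹
Wind speed in SI: 71.9 knots = 37.0 m/s
Geostrophic balance rearranged: |∂P/∂n| = f ρ V_g
|∂P/∂n| = 1.26×10⁻⁴ × 0.716 × 37.0 = 3.34×10⁻³ Pa/m
Isobar spacing: Δn = ΔP/|∂P/∂n| = 500 Pa / 3.34×10⁻³ Pa/m = 149521 m ≈ 150 km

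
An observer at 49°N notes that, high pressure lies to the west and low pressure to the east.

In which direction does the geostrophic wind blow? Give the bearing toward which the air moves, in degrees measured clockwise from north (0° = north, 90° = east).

180°

The pressure-gradient force points toward the east (bearing 090°).
Geostrophic balance: in the Northern Hemisphere the Coriolis force deflects motion to the right, so the geostrophic wind blows 90° to the right of the pressure-gradient force (low pressure on the left).
Rotating 090° by 90° clockwise gives 180° — the wind blows toward the south.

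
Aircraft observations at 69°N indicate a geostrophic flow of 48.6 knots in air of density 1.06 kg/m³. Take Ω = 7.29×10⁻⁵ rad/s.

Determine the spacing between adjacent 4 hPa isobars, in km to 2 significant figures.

110 km

Coriolis parameter at 69°N:
f = 2Ω sin φ = 2 × 7.29×10⁻⁵ × sin 69° = 1.36×10⁻⁴ s⁻¹
Wind speed in SI: 48.6 knots = 25.0 m/s
Geostrophic balance rearranged: |∂P/∂n| = f ρ V_g
|∂P/∂n| = 1.36×10⁻⁴ × 1.06 × 25.0 = 3.61×10⁻³ Pa/m
Isobar spacing: Δn = ΔP/|∂P/∂n| = 400 Pa / 3.61×10⁻³ Pa/m = 110884 m ≈ 110 km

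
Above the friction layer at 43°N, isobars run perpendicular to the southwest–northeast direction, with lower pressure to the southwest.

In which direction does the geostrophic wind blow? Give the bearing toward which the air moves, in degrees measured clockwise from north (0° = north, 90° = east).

The pressure-gradient force points toward the southwest (bearing 225°).
Geostrophic balance: in the Northern Hemisphere the Coriolis force deflects motion to the right, so the geostrophic wind blows 90° to the right of the pressure-gradient force (low pressure on the left).
Rotating 225° by 90° clockwise gives 315° — the wind blows toward the northwest.

315°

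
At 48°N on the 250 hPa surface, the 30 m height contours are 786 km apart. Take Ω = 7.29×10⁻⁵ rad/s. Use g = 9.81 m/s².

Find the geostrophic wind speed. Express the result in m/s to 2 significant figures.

Coriolis parameter at 48°N:
f = 2Ω sin φ = 2 × 7.29×10⁻⁵ × sin 48° = 1.08×10⁻⁴ s⁻¹
Height gradient: |∂Z/∂n| = 30 m / 786000 m = 3.82×10⁻⁵
On a pressure surface, geostrophic balance gives V_g = (g/f)|∂Z/∂n|:
V_g = 9.81 × 3.82×10⁻⁵ / 1.08×10⁻⁴ = 3.46 m/s

3.5 m/s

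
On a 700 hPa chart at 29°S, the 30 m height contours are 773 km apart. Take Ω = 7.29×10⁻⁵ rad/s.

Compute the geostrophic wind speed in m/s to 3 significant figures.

Coriolis parameter at 29°S:
f = 2Ω sin φ = 2 × 7.29×10⁻⁵ × sin 29° = 7.07×10⁻⁵ s⁻¹
Height gradient: |∂Z/∂n| = 30 m / 773000 m = 3.88×10⁻⁵
On a pressure surface, geostrophic balance gives V_g = (g/f)|∂Z/∂n|:
V_g = 9.81 × 3.88×10⁻⁵ / 7.07×10⁻⁵ = 5.39 m/s

5.39 m/s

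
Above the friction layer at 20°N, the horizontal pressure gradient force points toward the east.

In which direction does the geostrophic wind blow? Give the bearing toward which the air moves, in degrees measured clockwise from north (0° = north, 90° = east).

180°

The pressure-gradient force points toward the east (bearing 090°).
Geostrophic balance: in the Northern Hemisphere the Coriolis force deflects motion to the right, so the geostrophic wind blows 90° to the right of the pressure-gradient force (low pressure on the left).
Rotating 090° by 90° clockwise gives 180° — the wind blows toward the south.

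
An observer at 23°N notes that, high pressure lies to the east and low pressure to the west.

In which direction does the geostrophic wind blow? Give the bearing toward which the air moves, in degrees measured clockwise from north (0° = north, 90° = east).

The pressure-gradient force points toward the west (bearing 270°).
Geostrophic balance: in the Northern Hemisphere the Coriolis force deflects motion to the right, so the geostrophic wind blows 90° to the right of the pressure-gradient force (low pressure on the left).
Rotating 270° by 90° clockwise gives 000° — the wind blows toward the north.

000°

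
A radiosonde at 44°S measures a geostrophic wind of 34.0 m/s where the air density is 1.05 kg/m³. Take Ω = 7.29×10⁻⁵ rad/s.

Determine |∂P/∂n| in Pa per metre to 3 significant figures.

Coriolis parameter at 44°S:
f = 2Ω sin φ = 2 × 7.29×10⁻⁵ × sin 44° = 1.01×10⁻⁴ s⁻¹
Geostrophic balance rearranged: |∂P/∂n| = f ρ V_g
|∂P/∂n| = 1.01×10⁻⁴ × 1.05 × 34.0 = 3.62×10⁻³ Pa/m

3.62×10⁻³ Pa/m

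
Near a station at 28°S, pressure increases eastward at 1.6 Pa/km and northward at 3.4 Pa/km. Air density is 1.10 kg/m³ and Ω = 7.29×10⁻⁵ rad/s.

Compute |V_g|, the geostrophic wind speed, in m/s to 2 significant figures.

50 m/s

Coriolis parameter at 28°S:
f = 2Ω sin φ = 2 × 7.29×10⁻⁵ × sin 28° = 6.84×10⁻⁵ s⁻¹
In the Southern Hemisphere f is negative: f = −6.84×10⁻⁵ s⁻¹.
Component geostrophic relations (x east, y north):
u_g = −(1/(fρ)) ∂P/∂y,  v_g = (1/(fρ)) ∂P/∂x
u_g = −(3.4×10⁻³)/(−6.84×10⁻⁵ × 1.10) = 45.2 m/s;  v_g = (1.6×10⁻³)/(−6.84×10⁻⁵ × 1.10) = −21.3 m/s
|V_g| = √(u_g² + v_g²) = 49.9 m/s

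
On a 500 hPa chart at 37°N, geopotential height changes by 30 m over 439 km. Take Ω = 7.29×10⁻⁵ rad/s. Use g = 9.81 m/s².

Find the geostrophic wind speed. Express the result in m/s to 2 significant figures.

Coriolis parameter at 37°N:
f = 2Ω sin φ = 2 × 7.29×10⁻⁵ × sin 37° = 8.77×10⁻⁵ s⁻¹
Height gradient: |∂Z/∂n| = 30 m / 439000 m = 6.83×10⁻⁵
On a pressure surface, geostrophic balance gives V_g = (g/f)|∂Z/∂n|:
V_g = 9.81 × 6.83×10⁻⁵ / 8.77×10⁻⁵ = 7.64 m/s

7.6 m/s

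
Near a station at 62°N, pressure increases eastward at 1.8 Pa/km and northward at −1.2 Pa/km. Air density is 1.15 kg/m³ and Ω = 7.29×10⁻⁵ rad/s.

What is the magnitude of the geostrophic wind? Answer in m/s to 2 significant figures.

15 m/s

Coriolis parameter at 62°N:
f = 2Ω sin φ = 2 × 7.29×10⁻⁵ × sin 62° = 1.29×10⁻⁴ s⁻¹
Component geostrophic relations (x east, y north):
u_g = −(1/(fρ)) ∂P/∂y,  v_g = (1/(fρ)) ∂P/∂x
u_g = −(−1.2×10⁻³)/(1.29×10⁻⁴ × 1.15) = 8.11 m/s;  v_g = (1.8×10⁻³)/(1.29×10⁻⁴ × 1.15) = 12.2 m/s
|V_g| = √(u_g² + v_g²) = 14.6 m/s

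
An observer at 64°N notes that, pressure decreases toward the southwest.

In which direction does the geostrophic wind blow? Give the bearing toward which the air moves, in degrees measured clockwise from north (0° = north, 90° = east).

The pressure-gradient force points toward the southwest (bearing 225°).
Geostrophic balance: in the Northern Hemisphere the Coriolis force deflects motion to the right, so the geostrophic wind blows 90° to the right of the pressure-gradient force (low pressure on the left).
Rotating 225° by 90° clockwise gives 315° — the wind blows toward the northwest.

315°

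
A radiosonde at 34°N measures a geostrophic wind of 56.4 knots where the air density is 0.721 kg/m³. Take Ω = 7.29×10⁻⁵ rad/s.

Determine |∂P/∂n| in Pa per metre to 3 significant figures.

1.71×10⁻³ Pa/m

Coriolis parameter at 34°N:
f = 2Ω sin φ = 2 × 7.29×10⁻⁵ × sin 34° = 8.15×10⁻⁵ s⁻¹
Wind speed in SI: 56.4 knots = 29.0 m/s
Geostrophic balance rearranged: |∂P/∂n| = f ρ V_g
|∂P/∂n| = 8.15×10⁻⁵ × 0.721 × 29.0 = 1.71×10⁻³ Pa/m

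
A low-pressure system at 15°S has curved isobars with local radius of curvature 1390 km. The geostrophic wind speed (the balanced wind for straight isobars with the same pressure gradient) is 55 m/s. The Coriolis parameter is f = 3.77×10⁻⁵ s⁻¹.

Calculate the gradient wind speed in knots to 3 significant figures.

Around a low, centrifugal force acts outward with Coriolis, so pressure-gradient force balances both:
(1/ρ)|∂P/∂n| = fV + V²/R  →  V² + fR·V − fR·V_g = 0
With fR = 3.77×10⁻⁵ × 1390×10³ m = 52.4 m/s:
V = [−fR + √((fR)² + 4 fR V_g)]/2 = [−52.4 + √(52.4² + 4×52.4×55)]/2 = 33.5 m/s
Subgeostrophic (V < V_g = 55 m/s), as expected around a low.
Converting: 33.5 m/s × 1.944 = 65.2 knots

65.2 knots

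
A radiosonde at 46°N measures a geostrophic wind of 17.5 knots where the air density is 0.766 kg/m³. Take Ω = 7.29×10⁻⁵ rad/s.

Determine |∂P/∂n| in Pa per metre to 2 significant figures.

Coriolis parameter at 46°N:
f = 2Ω sin φ = 2 × 7.29×10⁻⁵ × sin 46° = 1.05×10⁻⁴ s⁻¹
Wind speed in SI: 17.5 knots = 9.00 m/s
Geostrophic balance rearranged: |∂P/∂n| = f ρ V_g
|∂P/∂n| = 1.05×10⁻⁴ × 0.766 × 9.00 = 7.23×10⁻⁴ Pa/m

7.2×10⁻⁴ Pa/m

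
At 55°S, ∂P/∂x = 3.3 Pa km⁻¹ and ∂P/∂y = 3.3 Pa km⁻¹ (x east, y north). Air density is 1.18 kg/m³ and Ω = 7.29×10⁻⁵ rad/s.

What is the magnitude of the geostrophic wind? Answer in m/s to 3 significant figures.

Coriolis parameter at 55°S:
f = 2Ω sin φ = 2 × 7.29×10⁻⁵ × sin 55° = 1.19×10⁻⁴ s⁻¹
In the Southern Hemisphere f is negative: f = −1.19×10⁻⁴ s⁻¹.
Component geostrophic relations (x east, y north):
u_g = −(1/(fρ)) ∂P/∂y,  v_g = (1/(fρ)) ∂P/∂x
u_g = −(3.3×10⁻³)/(−1.19×10⁻⁴ × 1.18) = 23.4 m/s;  v_g = (3.3×10⁻³)/(−1.19×10⁻⁴ × 1.18) = −23.4 m/s
|V_g| = √(u_g² + v_g²) = 33.1 m/s

33.1 m/s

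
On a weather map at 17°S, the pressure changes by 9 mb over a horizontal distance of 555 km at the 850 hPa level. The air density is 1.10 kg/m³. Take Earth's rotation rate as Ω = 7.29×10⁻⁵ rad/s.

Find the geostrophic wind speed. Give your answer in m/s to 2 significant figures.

35 m/s

Coriolis parameter at 17°S:
f = 2Ω sin φ = 2 × 7.29×10⁻⁵ × sin 17° = 4.26×10⁻⁵ s⁻¹
Pressure gradient: |∂P/∂n| = 900 Pa / 555000 m = 1.62×10⁻³ Pa/m
Geostrophic balance (pressure-gradient force = Coriolis force):
V_g = (1/(fρ)) |∂P/∂n| = 1.62×10⁻³ / (4.26×10⁻⁵ × 1.10) = 34.6 m/s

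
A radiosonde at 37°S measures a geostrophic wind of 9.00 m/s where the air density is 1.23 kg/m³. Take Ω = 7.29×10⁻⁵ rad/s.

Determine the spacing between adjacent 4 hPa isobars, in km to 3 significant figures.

412 km

Coriolis parameter at 37°S:
f = 2Ω sin φ = 2 × 7.29×10⁻⁵ × sin 37° = 8.77×10⁻⁵ s⁻¹
Geostrophic balance rearranged: |∂P/∂n| = f ρ V_g
|∂P/∂n| = 8.77×10⁻⁵ × 1.23 × 9.00 = 9.71×10⁻⁴ Pa/m
Isobar spacing: Δn = ΔP/|∂P/∂n| = 400 Pa / 9.71×10⁻⁴ Pa/m = 411805 m ≈ 412 km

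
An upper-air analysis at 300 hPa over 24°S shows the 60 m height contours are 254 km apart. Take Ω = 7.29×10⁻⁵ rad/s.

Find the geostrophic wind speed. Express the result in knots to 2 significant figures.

76 knots

Coriolis parameter at 24°S:
f = 2Ω sin φ = 2 × 7.29×10⁻⁵ × sin 24° = 5.93×10⁻⁵ s⁻¹
Height gradient: |∂Z/∂n| = 60 m / 254000 m = 2.36×10⁻⁴
On a pressure surface, geostrophic balance gives V_g = (g/f)|∂Z/∂n|:
V_g = 9.81 × 2.36×10⁻⁴ / 5.93×10⁻⁵ = 39.1 m/s
Converting: 39.1 m/s × 1.944 = 76 knots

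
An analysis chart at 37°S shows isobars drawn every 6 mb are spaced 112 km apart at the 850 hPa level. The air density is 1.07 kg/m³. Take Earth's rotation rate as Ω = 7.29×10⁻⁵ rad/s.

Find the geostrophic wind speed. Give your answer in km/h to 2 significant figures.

210 km/h

Coriolis parameter at 37°S:
f = 2Ω sin φ = 2 × 7.29×10⁻⁵ × sin 37° = 8.77×10⁻⁵ s⁻¹
Pressure gradient: |∂P/∂n| = 600 Pa / 112000 m = 5.36×10⁻³ Pa/m
Geostrophic balance (pressure-gradient force = Coriolis force):
V_g = (1/(fρ)) |∂P/∂n| = 5.36×10⁻³ / (8.77×10⁻⁵ × 1.07) = 57.1 m/s
Converting: 57.1 m/s × 3.6 = 210 km/h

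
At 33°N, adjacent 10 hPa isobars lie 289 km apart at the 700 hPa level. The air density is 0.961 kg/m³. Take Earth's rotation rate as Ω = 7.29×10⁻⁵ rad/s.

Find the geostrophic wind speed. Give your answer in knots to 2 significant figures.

Coriolis parameter at 33°N:
f = 2Ω sin φ = 2 × 7.29×10⁻⁵ × sin 33° = 7.94×10⁻⁵ s⁻¹
Pressure gradient: |∂P/∂n| = 1000 Pa / 289000 m = 3.46×10⁻³ Pa/m
Geostrophic balance (pressure-gradient force = Coriolis force):
V_g = (1/(fρ)) |∂P/∂n| = 3.46×10⁻³ / (7.94×10⁻⁵ × 0.961) = 45.3 m/s
Converting: 45.3 m/s × 1.944 = 88 knots

88 knots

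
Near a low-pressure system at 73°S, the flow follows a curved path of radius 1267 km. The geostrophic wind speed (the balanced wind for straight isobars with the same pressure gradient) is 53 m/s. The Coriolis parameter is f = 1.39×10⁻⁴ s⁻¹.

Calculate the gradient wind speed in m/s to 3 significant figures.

Around a low, centrifugal force acts outward with Coriolis, so pressure-gradient force balances both:
(1/ρ)|∂P/∂n| = fV + V²/R  →  V² + fR·V − fR·V_g = 0
With fR = 1.39×10⁻⁴ × 1267×10³ m = 176 m/s:
V = [−fR + √((fR)² + 4 fR V_g)]/2 = [−176 + √(176² + 4×176×53)]/2 = 42.7 m/s
Subgeostrophic (V < V_g = 53 m/s), as expected around a low.

42.7 m/s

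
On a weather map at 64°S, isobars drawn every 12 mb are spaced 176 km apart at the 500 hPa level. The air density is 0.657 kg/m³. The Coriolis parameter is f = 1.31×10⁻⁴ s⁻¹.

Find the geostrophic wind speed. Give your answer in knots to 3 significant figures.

Pressure gradient: |∂P/∂n| = 1200 Pa / 176000 m = 6.82×10⁻³ Pa/m
Geostrophic balance (pressure-gradient force = Coriolis force):
V_g = (1/(fρ)) |∂P/∂n| = 6.82×10⁻³ / (1.31×10⁻⁴ × 0.657) = 79.2 m/s
Converting: 79.2 m/s × 1.944 = 154 knots

154 knots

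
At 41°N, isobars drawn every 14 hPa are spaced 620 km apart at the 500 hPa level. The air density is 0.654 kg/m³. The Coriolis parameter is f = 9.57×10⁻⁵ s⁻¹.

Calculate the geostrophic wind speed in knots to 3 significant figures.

70.1 knots

Pressure gradient: |∂P/∂n| = 1400 Pa / 620000 m = 2.26×10⁻³ Pa/m
Geostrophic balance (pressure-gradient force = Coriolis force):
V_g = (1/(fρ)) |∂P/∂n| = 2.26×10⁻³ / (9.57×10⁻⁵ × 0.654) = 36.1 m/s
Converting: 36.1 m/s × 1.944 = 70.1 knots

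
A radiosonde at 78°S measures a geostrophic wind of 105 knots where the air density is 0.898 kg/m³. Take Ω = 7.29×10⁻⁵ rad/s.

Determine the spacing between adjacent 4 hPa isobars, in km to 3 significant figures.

57.8 km

Coriolis parameter at 78°S:
f = 2Ω sin φ = 2 × 7.29×10⁻⁵ × sin 78° = 1.43×10⁻⁴ s⁻¹
Wind speed in SI: 105 knots = 54.0 m/s
Geostrophic balance rearranged: |∂P/∂n| = f ρ V_g
|∂P/∂n| = 1.43×10⁻⁴ × 0.898 × 54.0 = 6.92×10⁻³ Pa/m
Isobar spacing: Δn = ΔP/|∂P/∂n| = 400 Pa / 6.92×10⁻³ Pa/m = 57822 m ≈ 57.8 km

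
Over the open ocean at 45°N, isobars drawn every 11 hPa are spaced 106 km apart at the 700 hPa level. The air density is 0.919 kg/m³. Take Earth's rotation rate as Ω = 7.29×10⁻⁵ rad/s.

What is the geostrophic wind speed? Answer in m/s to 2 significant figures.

Coriolis parameter at 45°N:
f = 2Ω sin φ = 2 × 7.29×10⁻⁵ × sin 45° = 1.03×10⁻⁴ s⁻¹
Pressure gradient: |∂P/∂n| = 1100 Pa / 106000 m = 1.04×10⁻² Pa/m
Geostrophic balance (pressure-gradient force = Coriolis force):
V_g = (1/(fρ)) |∂P/∂n| = 1.04×10⁻² / (1.03×10⁻⁴ × 0.919) = 110 m/s

110 m/s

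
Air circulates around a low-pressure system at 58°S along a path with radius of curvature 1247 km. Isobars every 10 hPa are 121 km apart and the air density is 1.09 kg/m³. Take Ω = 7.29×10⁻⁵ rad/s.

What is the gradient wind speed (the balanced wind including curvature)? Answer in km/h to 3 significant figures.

Coriolis parameter at 58°S:
f = 2Ω sin φ = 2 × 7.29×10⁻⁵ × sin 58° = 1.24×10⁻⁴ s⁻¹
Pressure gradient: |∂P/∂n| = 1000 Pa / 121000 m = 8.26×10⁻³ Pa/m
Geostrophic speed: V_g = |∂P/∂n|/(fρ) = 8.26×10⁻³/(1.24×10⁻⁴ × 1.09) = 61.3 m/s
Around a low, centrifugal force acts outward with Coriolis, so pressure-gradient force balances both:
(1/ρ)|∂P/∂n| = fV + V²/R  →  V² + fR·V − fR·V_g = 0
With fR = 1.24×10⁻⁴ × 1247×10³ m = 154 m/s:
V = [−fR + √((fR)² + 4 fR V_g)]/2 = [−154 + √(154² + 4×154×61.3)]/2 = 47 m/s
Subgeostrophic (V < V_g = 61.3 m/s), as expected around a low.
Converting: 47 m/s × 3.6 = 169 km/h

169 km/h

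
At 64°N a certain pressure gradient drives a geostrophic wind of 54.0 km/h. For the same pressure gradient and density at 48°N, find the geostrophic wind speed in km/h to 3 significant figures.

65.3 km/h

With the same pressure gradient and density, V_g ∝ 1/f ∝ 1/sin φ.
V₂ = V₁ · sin φ₁ / sin φ₂ = 54.0 × sin 64° / sin 48°
V₂ = 54.0 × 0.8988/0.7431 = 65.3 km/h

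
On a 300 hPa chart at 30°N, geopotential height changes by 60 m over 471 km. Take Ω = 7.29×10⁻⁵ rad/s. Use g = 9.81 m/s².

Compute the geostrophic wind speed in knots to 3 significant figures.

Coriolis parameter at 30°N:
f = 2Ω sin φ = 2 × 7.29×10⁻⁵ × sin 30° = 7.29×10⁻⁵ s⁻¹
Height gradient: |∂Z/∂n| = 60 m / 471000 m = 1.27×10⁻⁴
On a pressure surface, geostrophic balance gives V_g = (g/f)|∂Z/∂n|:
V_g = 9.81 × 1.27×10⁻⁴ / 7.29×10⁻⁵ = 17.1 m/s
Converting: 17.1 m/s × 1.944 = 33.3 knots

33.3 knots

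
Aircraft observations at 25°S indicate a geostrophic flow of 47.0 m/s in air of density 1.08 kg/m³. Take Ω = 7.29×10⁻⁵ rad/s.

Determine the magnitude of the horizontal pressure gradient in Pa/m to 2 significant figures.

3.1×10⁻³ Pa/m

Coriolis parameter at 25°S:
f = 2Ω sin φ = 2 × 7.29×10⁻⁵ × sin 25° = 6.16×10⁻⁵ s⁻¹
Geostrophic balance rearranged: |∂P/∂n| = f ρ V_g
|∂P/∂n| = 6.16×10⁻⁵ × 1.08 × 47.0 = 3.13×10⁻³ Pa/m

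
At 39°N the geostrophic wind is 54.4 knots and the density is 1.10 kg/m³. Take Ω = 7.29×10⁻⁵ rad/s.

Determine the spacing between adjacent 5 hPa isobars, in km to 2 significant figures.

180 km

Coriolis parameter at 39°N:
f = 2Ω sin φ = 2 × 7.29×10⁻⁵ × sin 39° = 9.18×10⁻⁵ s⁻¹
Wind speed in SI: 54.4 knots = 28.0 m/s
Geostrophic balance rearranged: |∂P/∂n| = f ρ V_g
|∂P/∂n| = 9.18×10⁻⁵ × 1.10 × 28.0 = 2.82×10⁻³ Pa/m
Isobar spacing: Δn = ΔP/|∂P/∂n| = 500 Pa / 2.82×10⁻³ Pa/m = 177015 m ≈ 180 km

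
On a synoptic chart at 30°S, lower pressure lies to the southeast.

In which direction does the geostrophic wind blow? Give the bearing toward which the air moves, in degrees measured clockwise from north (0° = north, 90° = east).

045°

The pressure-gradient force points toward the southeast (bearing 135°).
Geostrophic balance: in the Southern Hemisphere the Coriolis force deflects motion to the left, so the geostrophic wind blows 90° to the left of the pressure-gradient force (low pressure on the right).
Rotating 135° by 90° counterclockwise gives 045° — the wind blows toward the northeast.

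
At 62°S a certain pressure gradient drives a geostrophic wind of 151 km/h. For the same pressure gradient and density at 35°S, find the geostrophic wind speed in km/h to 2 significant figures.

230 km/h

With the same pressure gradient and density, V_g ∝ 1/f ∝ 1/sin φ.
V₂ = V₁ · sin φ₁ / sin φ₂ = 151 × sin 62° / sin 35°
V₂ = 151 × 0.8829/0.5736 = 230 km/h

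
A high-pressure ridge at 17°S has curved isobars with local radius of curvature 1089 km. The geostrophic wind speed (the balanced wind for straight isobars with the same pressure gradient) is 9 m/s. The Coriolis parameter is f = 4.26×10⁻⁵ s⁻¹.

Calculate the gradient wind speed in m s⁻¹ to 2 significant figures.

12 m s⁻¹

Around a high, pressure-gradient force acts outward with centrifugal, so Coriolis balances both:
fV = (1/ρ)|∂P/∂n| + V²/R  →  V² − fR·V + fR·V_g = 0
With fR = 4.26×10⁻⁵ × 1089×10³ m = 46.4 m/s:
V = [fR − √((fR)² − 4 fR V_g)]/2 = [46.4 − √(46.4² − 4×46.4×9)]/2 = 12.2 m/s
Supergeostrophic (V > V_g = 9 m/s), as expected around a high.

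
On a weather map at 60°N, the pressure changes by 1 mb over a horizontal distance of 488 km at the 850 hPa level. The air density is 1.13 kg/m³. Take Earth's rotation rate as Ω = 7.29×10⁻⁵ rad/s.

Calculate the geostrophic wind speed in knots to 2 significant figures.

Coriolis parameter at 60°N:
f = 2Ω sin φ = 2 × 7.29×10⁻⁵ × sin 60° = 1.26×10⁻⁴ s⁻¹
Pressure gradient: |∂P/∂n| = 100 Pa / 488000 m = 2.05×10⁻⁴ Pa/m
Geostrophic balance (pressure-gradient force = Coriolis force):
V_g = (1/(fρ)) |∂P/∂n| = 2.05×10⁻⁴ / (1.26×10⁻⁴ × 1.13) = 1.44 m/s
Converting: 1.44 m/s × 1.944 = 2.8 knots

2.8 knots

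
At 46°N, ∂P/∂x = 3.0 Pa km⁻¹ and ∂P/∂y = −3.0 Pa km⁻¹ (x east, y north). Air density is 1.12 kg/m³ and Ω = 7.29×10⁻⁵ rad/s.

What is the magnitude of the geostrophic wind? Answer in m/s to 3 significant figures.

Coriolis parameter at 46°N:
f = 2Ω sin φ = 2 × 7.29×10⁻⁵ × sin 46° = 1.05×10⁻⁴ s⁻¹
Component geostrophic relations (x east, y north):
u_g = −(1/(fρ)) ∂P/∂y,  v_g = (1/(fρ)) ∂P/∂x
u_g = −(−3.0×10⁻³)/(1.05×10⁻⁴ × 1.12) = 25.5 m/s;  v_g = (3.0×10⁻³)/(1.05×10⁻⁴ × 1.12) = 25.5 m/s
|V_g| = √(u_g² + v_g²) = 36.1 m/s

36.1 m/s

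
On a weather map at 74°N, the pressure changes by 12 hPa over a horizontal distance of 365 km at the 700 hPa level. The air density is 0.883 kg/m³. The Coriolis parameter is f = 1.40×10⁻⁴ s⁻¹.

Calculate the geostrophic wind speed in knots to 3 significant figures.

51.7 knots

Pressure gradient: |∂P/∂n| = 1200 Pa / 365000 m = 3.29×10⁻³ Pa/m
Geostrophic balance (pressure-gradient force = Coriolis force):
V_g = (1/(fρ)) |∂P/∂n| = 3.29×10⁻³ / (1.40×10⁻⁴ × 0.883) = 26.6 m/s
Converting: 26.6 m/s × 1.944 = 51.7 knots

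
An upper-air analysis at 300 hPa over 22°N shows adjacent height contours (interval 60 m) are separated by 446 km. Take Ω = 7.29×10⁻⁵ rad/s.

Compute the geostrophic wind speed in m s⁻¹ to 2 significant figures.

Coriolis parameter at 22°N:
f = 2Ω sin φ = 2 × 7.29×10⁻⁵ × sin 22° = 5.46×10⁻⁵ s⁻¹
Height gradient: |∂Z/∂n| = 60 m / 446000 m = 1.35×10⁻⁴
On a pressure surface, geostrophic balance gives V_g = (g/f)|∂Z/∂n|:
V_g = 9.81 × 1.35×10⁻⁴ / 5.46×10⁻⁵ = 24.2 m/s

24 m s⁻¹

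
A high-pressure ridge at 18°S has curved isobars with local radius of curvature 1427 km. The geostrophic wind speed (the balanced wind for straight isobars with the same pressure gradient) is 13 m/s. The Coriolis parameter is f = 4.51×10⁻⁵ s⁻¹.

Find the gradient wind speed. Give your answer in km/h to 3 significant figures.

65.1 km/h

Around a high, pressure-gradient force acts outward with centrifugal, so Coriolis balances both:
fV = (1/ρ)|∂P/∂n| + V²/R  →  V² − fR·V + fR·V_g = 0
With fR = 4.51×10⁻⁵ × 1427×10³ m = 64.4 m/s:
V = [fR − √((fR)² − 4 fR V_g)]/2 = [64.4 − √(64.4² − 4×64.4×13)]/2 = 18.1 m/s
Supergeostrophic (V > V_g = 13 m/s), as expected around a high.
Converting: 18.1 m/s × 3.6 = 65.1 km/h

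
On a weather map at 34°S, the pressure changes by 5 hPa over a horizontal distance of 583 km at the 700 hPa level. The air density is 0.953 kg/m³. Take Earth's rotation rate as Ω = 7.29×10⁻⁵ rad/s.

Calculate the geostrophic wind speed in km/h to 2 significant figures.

40 km/h

Coriolis parameter at 34°S:
f = 2Ω sin φ = 2 × 7.29×10⁻⁵ × sin 34° = 8.15×10⁻⁵ s⁻¹
Pressure gradient: |∂P/∂n| = 500 Pa / 583000 m = 8.58×10⁻⁴ Pa/m
Geostrophic balance (pressure-gradient force = Coriolis force):
V_g = (1/(fρ)) |∂P/∂n| = 8.58×10⁻⁴ / (8.15×10⁻⁵ × 0.953) = 11.0 m/s
Converting: 11.0 m/s × 3.6 = 40 km/h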